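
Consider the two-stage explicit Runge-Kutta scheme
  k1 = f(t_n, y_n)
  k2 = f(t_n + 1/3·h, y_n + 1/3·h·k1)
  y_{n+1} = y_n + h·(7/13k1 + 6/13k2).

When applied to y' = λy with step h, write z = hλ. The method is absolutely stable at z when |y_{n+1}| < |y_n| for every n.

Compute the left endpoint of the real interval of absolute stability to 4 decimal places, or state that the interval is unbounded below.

Set f=λy, z=hλ:
  k1=λy_n ⇒ h·k1=z·y_n;  k2=λ(1+1/3z)y_n ⇒ h·k2=z(1+1/3z)y_n
  y_{n+1}/y_n = 1 + 7/13z + 6/13z(1+1/3z) = 1 + z + 2/13z²
  R(z) = 1 + z + 2/13z².

Boundary: |R(x)|=1, x<0.
x=-1.63: |R|=0.2212
R=1: x+2/13x²=0 ⇒ x=−13/2=-6.5000; min R=1−1/(4·2/13)=-0.6250>−1
Confirm numerically:
  x=-5.689: |R|=0.29019 <1
  x=-5.256: |R|=0.00592 <1
  x=-4.331: |R|=0.44522 <1
  x=-2.713: |R|=0.58064 <1
  x=-6.818: |R|=1.33356 >1
  x=-6.691: |R|=1.19661 >1
Stable set (-6.5000, 0).

left endpoint -6.5000.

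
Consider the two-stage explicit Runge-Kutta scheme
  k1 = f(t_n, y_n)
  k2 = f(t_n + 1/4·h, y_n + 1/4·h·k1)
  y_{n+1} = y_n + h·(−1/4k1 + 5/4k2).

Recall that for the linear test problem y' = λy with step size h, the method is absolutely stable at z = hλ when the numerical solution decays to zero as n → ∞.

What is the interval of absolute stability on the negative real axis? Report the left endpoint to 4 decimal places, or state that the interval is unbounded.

Test eqn y'=λy, z=hλ:
  k1=λy_n ⇒ h·k1=z·y_n;  k2=λ(1+1/4z)y_n ⇒ h·k2=z(1+1/4z)y_n
  y_{n+1}/y_n = 1 − 1/4z + 5/4z(1+1/4z) = 1 + z + 5/16z²
  so R(z) = 1 + z + 5/16z².

Solve |R(x)|<1 on ℝ⁻.
x=-0.94: |R|=0.3361
R=1: x+5/16x²=0 ⇒ x=−16/5=-3.2000; min R=1−1/(4·5/16)=0.2000>−1
Confirm numerically:
  x=-2.853: |R|=0.69063 <1
  x=-2.186: |R|=0.30731 <1
  x=-1.896: |R|=0.22738 <1
  x=-3.675: |R|=1.54551 >1
  x=-3.423: |R|=1.23854 >1
So |R|<1 on (-3.2000, 0).

z∈(-3.2000,0).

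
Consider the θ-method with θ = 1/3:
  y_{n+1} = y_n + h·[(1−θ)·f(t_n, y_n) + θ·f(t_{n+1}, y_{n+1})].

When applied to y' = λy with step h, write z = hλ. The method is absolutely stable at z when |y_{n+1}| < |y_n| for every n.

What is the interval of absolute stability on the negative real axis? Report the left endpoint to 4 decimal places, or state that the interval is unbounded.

Set f=λy, z=hλ:
  y_{n+1} = y_n + z·[2/3·y_n + 1/3·y_{n+1}] ⇒ (1 − 1/3z)y_{n+1} = (1 + 2/3z)y_n
  Hence R(z) = (1 + 2/3z)/(1 − 1/3z).

Find x<0 with |R(x)|<1.
x=-1.4: |R|=0.0455
R=−1: 1+2/3x = −1+1/3x ⇒ -1/3x=2 ⇒ x=2/(-1/3)=-6.0000
Confirm numerically:
  x=-5.767: |R|=0.97342 <1
  x=-5.698: |R|=0.96528 <1
  x=-4.645: |R|=0.82276 <1
  x=-3.763: |R|=0.66923 <1
  x=-6.551: |R|=1.05769 >1
  x=-6.202: |R|=1.02195 >1
  x=-6.084: |R|=1.00925 >1
So |R|<1 on (-6.0000, 0).

z∈(-6.0000,0).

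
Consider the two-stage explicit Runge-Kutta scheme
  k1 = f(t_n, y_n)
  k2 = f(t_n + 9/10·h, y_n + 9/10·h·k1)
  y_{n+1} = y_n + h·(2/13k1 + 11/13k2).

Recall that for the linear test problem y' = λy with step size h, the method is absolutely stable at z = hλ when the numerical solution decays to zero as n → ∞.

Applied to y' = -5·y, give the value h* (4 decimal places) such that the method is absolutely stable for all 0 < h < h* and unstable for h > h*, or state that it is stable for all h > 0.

Test eqn y'=λy, z=hλ:
  k1=λy_n ⇒ h·k1=z·y_n;  k2=λ(1+9/10z)y_n ⇒ h·k2=z(1+9/10z)y_n
  y_{n+1}/y_n = 1 + 2/13z + 11/13z(1+9/10z) = 1 + z + 99/130z²
  ⇒ R(z) = 1 + z + 99/130z².

Boundary: |R(x)|=1, x<0.
x=-0.55: |R|=0.6804
R=1: x+99/130x²=0 ⇒ x=−130/99=-1.3131; min R=1−1/(4·99/130)=0.6717>−1
Confirm numerically:
  x=-0.847: |R|=0.69933 <1
  x=-0.614: |R|=0.67310 <1
  x=-0.566: |R|=0.67796 <1
  x=-1.619: |R|=1.37711 >1
  x=-1.452: |R|=1.15355 >1
  x=-1.338: |R|=1.02534 >1
Stable set (-1.3131, 0).

(-1.3131,0); λ=-5 ⇒ h* = (130/99)/5 = 0.2626.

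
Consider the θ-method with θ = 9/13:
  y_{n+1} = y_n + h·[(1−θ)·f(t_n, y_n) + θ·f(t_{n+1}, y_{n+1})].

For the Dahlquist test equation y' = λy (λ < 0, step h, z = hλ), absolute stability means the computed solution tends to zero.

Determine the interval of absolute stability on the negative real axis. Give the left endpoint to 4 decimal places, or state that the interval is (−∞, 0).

(−∞, 0) — no finite endpoint.

Set f=λy, z=hλ:
  y_{n+1} = y_n + z·[4/13·y_n + 9/13·y_{n+1}] ⇒ (1 − 9/13z)y_{n+1} = (1 + 4/13z)y_n
  ⇒ R(z) = (1 + 4/13z)/(1 − 9/13z).

Solve |R(x)|<1 on ℝ⁻.
x=-1.77: |R|=0.2046
x=-2: |R|=0.1613
x=-10: |R|=0.2621
x=-100: |R|=0.4239
θ=9/13≥1/2 ⇒ |1+4/13x|<|1−9/13x| ∀x<0 ⇒ stable on all of ℝ⁻.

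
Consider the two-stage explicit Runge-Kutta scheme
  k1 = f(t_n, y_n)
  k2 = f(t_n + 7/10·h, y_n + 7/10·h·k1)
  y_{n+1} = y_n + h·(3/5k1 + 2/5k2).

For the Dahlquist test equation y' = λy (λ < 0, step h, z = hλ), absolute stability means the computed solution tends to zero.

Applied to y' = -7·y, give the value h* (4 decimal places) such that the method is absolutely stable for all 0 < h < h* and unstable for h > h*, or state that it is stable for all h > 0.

On y'=λy, z=hλ:
  k1=λy_n ⇒ h·k1=z·y_n;  k2=λ(1+7/10z)y_n ⇒ h·k2=z(1+7/10z)y_n
  y_{n+1}/y_n = 1 + 3/5z + 2/5z(1+7/10z) = 1 + z + 7/25z²
  ⇒ R(z) = 1 + z + 7/25z².

Boundary: |R(x)|=1, x<0.
x=-1.49: |R|=0.1316
R=1: x+7/25x²=0 ⇒ x=−25/7=-3.5714; min R=1−1/(4·7/25)=0.1071>−1
Confirm numerically:
  x=-3.147: |R|=0.62601 <1
  x=-2.653: |R|=0.31775 <1
  x=-2.506: |R|=0.25241 <1
  x=-3.822: |R|=1.26815 >1
  x=-3.749: |R|=1.18640 >1
  x=-3.648: |R|=1.07821 >1
Stable set (-3.5714, 0).

(-3.5714,0); λ=-7 ⇒ h* = (25/7)/7 = 0.5102.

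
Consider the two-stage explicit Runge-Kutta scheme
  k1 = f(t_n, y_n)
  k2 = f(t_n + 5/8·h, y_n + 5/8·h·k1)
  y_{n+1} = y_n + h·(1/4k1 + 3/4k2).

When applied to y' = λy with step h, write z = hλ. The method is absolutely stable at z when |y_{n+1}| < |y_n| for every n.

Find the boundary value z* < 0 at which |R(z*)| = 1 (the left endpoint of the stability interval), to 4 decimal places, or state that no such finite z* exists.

z* = -2.1333.

With y'=λy (z=hλ):
  k1=λy_n ⇒ h·k1=z·y_n;  k2=λ(1+5/8z)y_n ⇒ h·k2=z(1+5/8z)y_n
  y_{n+1}/y_n = 1 + 1/4z + 3/4z(1+5/8z) = 1 + z + 15/32z²
  so R(z) = 1 + z + 15/32z².

Boundary: |R(x)|=1, x<0.
x=-1.03: |R|=0.4673
R=1: x+15/32x²=0 ⇒ x=−32/15=-2.1333; min R=1−1/(4·15/32)=0.4667>−1
Confirm numerically:
  x=-1.935: |R|=0.82011 <1
  x=-1.543: |R|=0.57302 <1
  x=-1.103: |R|=0.46729 <1
  x=-0.932: |R|=0.47517 <1
  x=-2.619: |R|=1.59623 >1
  x=-2.288: |R|=1.16588 >1
So |R|<1 on (-2.1333, 0).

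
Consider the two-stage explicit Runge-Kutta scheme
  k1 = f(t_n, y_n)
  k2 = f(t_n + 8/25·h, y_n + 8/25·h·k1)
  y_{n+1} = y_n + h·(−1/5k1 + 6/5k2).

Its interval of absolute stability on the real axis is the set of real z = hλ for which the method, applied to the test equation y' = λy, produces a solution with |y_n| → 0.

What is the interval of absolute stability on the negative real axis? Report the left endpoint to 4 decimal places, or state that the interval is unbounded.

On y'=λy, z=hλ:
  k1=λy_n ⇒ h·k1=z·y_n;  k2=λ(1+8/25z)y_n ⇒ h·k2=z(1+8/25z)y_n
  y_{n+1}/y_n = 1 − 1/5z + 6/5z(1+8/25z) = 1 + z + 48/125z²
  ⇒ R(z) = 1 + z + 48/125z².

Find x<0 with |R(x)|<1.
x=-1.61: |R|=0.3854
R=1: x+48/125x²=0 ⇒ x=−125/48=-2.6042; min R=1−1/(4·48/125)=0.3490>−1
Confirm numerically:
  x=-2.039: |R|=0.55749 <1
  x=-1.728: |R|=0.41862 <1
  x=-1.620: |R|=0.38777 <1
  x=-1.189: |R|=0.35387 <1
  x=-3.141: |R|=1.64750 >1
  x=-2.969: |R|=1.41595 >1
So |R|<1 on (-2.6042, 0).

z∈(-2.6042,0).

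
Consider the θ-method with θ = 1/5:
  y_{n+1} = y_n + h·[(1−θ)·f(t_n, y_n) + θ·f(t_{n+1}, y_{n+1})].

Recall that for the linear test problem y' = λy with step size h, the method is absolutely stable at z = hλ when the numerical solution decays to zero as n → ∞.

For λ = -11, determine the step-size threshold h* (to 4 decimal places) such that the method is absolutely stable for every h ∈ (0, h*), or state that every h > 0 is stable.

(-3.3333,0); λ=-11 ⇒ h* = (10/3)/11 = 0.3030.

Test eqn y'=λy, z=hλ:
  y_{n+1} = y_n + z·[4/5·y_n + 1/5·y_{n+1}] ⇒ (1 − 1/5z)y_{n+1} = (1 + 4/5z)y_n
  R(z) = (1 + 4/5z)/(1 − 1/5z).

Solve |R(x)|<1 on ℝ⁻.
x=-1.18: |R|=0.0453
R=−1: 1+4/5x = −1+1/5x ⇒ -3/5x=2 ⇒ x=2/(-3/5)=-3.3333
Confirm numerically:
  x=-2.631: |R|=0.72389 <1
  x=-2.425: |R|=0.63300 <1
  x=-2.420: |R|=0.63073 <1
  x=-3.871: |R|=1.18183 >1
  x=-3.692: |R|=1.12379 >1
  x=-3.572: |R|=1.08353 >1
Stable set (-3.3333, 0).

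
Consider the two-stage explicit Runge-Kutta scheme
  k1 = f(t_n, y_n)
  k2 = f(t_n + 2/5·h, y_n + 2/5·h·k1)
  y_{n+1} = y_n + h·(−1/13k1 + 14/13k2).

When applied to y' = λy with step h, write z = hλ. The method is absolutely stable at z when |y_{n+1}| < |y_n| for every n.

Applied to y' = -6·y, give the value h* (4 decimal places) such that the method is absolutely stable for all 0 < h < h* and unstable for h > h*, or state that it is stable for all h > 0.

(-2.3214,0); λ=-6 ⇒ h* = (65/28)/6 = 0.3869.

With y'=λy (z=hλ):
  k1=λy_n ⇒ h·k1=z·y_n;  k2=λ(1+2/5z)y_n ⇒ h·k2=z(1+2/5z)y_n
  y_{n+1}/y_n = 1 − 1/13z + 14/13z(1+2/5z) = 1 + z + 28/65z²
  ⇒ R(z) = 1 + z + 28/65z².

Need |R(x)|<1, x<0.
x=-0.59: |R|=0.5600
R=1: x+28/65x²=0 ⇒ x=−65/28=-2.3214; min R=1−1/(4·28/65)=0.4196>−1
Confirm numerically:
  x=-2.217: |R|=0.90027 <1
  x=-1.699: |R|=0.54446 <1
  x=-1.177: |R|=0.41976 <1
  x=-0.937: |R|=0.44120 <1
  x=-2.598: |R|=1.30952 >1
  x=-2.355: |R|=1.03406 >1
Interval (-2.3214, 0).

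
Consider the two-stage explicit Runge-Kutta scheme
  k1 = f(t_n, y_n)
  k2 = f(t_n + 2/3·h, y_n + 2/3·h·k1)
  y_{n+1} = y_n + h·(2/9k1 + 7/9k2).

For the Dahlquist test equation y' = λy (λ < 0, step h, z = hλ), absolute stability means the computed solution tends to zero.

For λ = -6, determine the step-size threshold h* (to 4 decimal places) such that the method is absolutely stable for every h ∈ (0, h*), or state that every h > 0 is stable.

With y'=λy (z=hλ):
  k1=λy_n ⇒ h·k1=z·y_n;  k2=λ(1+2/3z)y_n ⇒ h·k2=z(1+2/3z)y_n
  y_{n+1}/y_n = 1 + 2/9z + 7/9z(1+2/3z) = 1 + z + 14/27z²
  R(z) = 1 + z + 14/27z².

Need |R(x)|<1, x<0.
x=-0.87: |R|=0.5225
R=1: x+14/27x²=0 ⇒ x=−27/14=-1.9286; min R=1−1/(4·14/27)=0.5179>−1
Confirm numerically:
  x=-1.793: |R|=0.87396 <1
  x=-1.690: |R|=0.79094 <1
  x=-1.665: |R|=0.77245 <1
  x=-1.414: |R|=0.62272 <1
  x=-2.364: |R|=1.53374 >1
  x=-1.951: |R|=1.02269 >1
Stable set (-1.9286, 0).

(-1.9286,0); λ=-6 ⇒ h* = (27/14)/6 = 0.3214.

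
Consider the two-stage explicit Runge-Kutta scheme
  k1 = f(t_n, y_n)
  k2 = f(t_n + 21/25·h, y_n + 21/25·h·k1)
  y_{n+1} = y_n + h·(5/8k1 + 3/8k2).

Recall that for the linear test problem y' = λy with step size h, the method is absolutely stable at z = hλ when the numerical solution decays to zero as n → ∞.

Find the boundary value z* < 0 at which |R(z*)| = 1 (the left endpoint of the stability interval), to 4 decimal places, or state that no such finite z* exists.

z* = -3.1746.

On y'=λy, z=hλ:
  k1=λy_n ⇒ h·k1=z·y_n;  k2=λ(1+21/25z)y_n ⇒ h·k2=z(1+21/25z)y_n
  y_{n+1}/y_n = 1 + 5/8z + 3/8z(1+21/25z) = 1 + z + 63/200z²
  so R(z) = 1 + z + 63/200z².

Need |R(x)|<1, x<0.
x=-0.97: |R|=0.3264
R=1: x+63/200x²=0 ⇒ x=−200/63=-3.1746; min R=1−1/(4·63/200)=0.2063>−1
Confirm numerically:
  x=-2.862: |R|=0.71818 <1
  x=-2.601: |R|=0.53004 <1
  x=-2.275: |R|=0.35532 <1
  x=-1.894: |R|=0.23598 <1
  x=-3.562: |R|=1.43467 >1
  x=-3.510: |R|=1.37083 >1
  x=-3.269: |R|=1.09720 >1
Interval (-3.1746, 0).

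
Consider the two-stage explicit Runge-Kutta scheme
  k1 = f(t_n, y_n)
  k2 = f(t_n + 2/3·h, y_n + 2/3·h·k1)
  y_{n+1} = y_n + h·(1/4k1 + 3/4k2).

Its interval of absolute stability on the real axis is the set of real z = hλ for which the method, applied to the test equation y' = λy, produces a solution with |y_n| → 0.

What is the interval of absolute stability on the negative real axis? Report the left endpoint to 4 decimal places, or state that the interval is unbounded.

On y'=λy, z=hλ:
  k1=λy_n ⇒ h·k1=z·y_n;  k2=λ(1+2/3z)y_n ⇒ h·k2=z(1+2/3z)y_n
  y_{n+1}/y_n = 1 + 1/4z + 3/4z(1+2/3z) = 1 + z + 1/2z²
  so R(z) = 1 + z + 1/2z².

Find x<0 with |R(x)|<1.
x=-0.88: |R|=0.5072
R=1: x+1/2x²=0 ⇒ x=−2=-2.0000; min R=1−1/(4·1/2)=0.5000>−1
Confirm numerically:
  x=-1.599: |R|=0.67940 <1
  x=-1.382: |R|=0.57296 <1
  x=-1.223: |R|=0.52486 <1
  x=-2.584: |R|=1.75453 >1
  x=-2.514: |R|=1.64610 >1
  x=-2.318: |R|=1.36856 >1
Interval (-2.0000, 0).

z∈(-2.0000,0).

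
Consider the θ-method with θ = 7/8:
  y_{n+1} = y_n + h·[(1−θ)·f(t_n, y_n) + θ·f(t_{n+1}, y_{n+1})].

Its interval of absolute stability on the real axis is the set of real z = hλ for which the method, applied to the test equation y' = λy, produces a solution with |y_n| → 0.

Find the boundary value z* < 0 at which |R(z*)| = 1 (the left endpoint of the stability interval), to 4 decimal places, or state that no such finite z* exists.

interval (−∞, 0).

Test eqn y'=λy, z=hλ:
  y_{n+1} = y_n + z·[1/8·y_n + 7/8·y_{n+1}] ⇒ (1 − 7/8z)y_{n+1} = (1 + 1/8z)y_n
  so R(z) = (1 + 1/8z)/(1 − 7/8z).

Boundary: |R(x)|=1, x<0.
x=-1.59: |R|=0.3351
x=-2: |R|=0.2727
x=-10: |R|=0.0256
x=-100: |R|=0.1299
θ=7/8≥1/2 ⇒ |1+1/8x|<|1−7/8x| ∀x<0 ⇒ unbounded interval.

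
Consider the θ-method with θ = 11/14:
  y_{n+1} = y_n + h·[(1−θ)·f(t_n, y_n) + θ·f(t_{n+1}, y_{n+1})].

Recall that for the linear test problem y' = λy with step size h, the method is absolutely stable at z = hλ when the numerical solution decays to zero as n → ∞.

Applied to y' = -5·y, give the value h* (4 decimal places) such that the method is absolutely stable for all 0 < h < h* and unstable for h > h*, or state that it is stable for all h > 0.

(−∞, 0) — no finite endpoint. Any h>0 works for λ=-5.

On y'=λy, z=hλ:
  y_{n+1} = y_n + z·[3/14·y_n + 11/14·y_{n+1}] ⇒ (1 − 11/14z)y_{n+1} = (1 + 3/14z)y_n
  so R(z) = (1 + 3/14z)/(1 − 11/14z).

Need |R(x)|<1, x<0.
x=-1.28: |R|=0.3618
x=-2: |R|=0.2222
x=-10: |R|=0.1290
x=-100: |R|=0.2567
θ=11/14≥1/2 ⇒ |1+3/14x|<|1−11/14x| ∀x<0 ⇒ stable on all of ℝ⁻.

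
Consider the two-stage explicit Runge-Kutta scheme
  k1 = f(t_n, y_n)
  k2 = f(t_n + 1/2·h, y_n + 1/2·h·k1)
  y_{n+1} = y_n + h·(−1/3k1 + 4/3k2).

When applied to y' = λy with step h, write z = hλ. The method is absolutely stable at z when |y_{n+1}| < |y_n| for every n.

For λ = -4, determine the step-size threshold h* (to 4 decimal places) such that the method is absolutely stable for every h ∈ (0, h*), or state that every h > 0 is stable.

(-1.5000,0); λ=-4 ⇒ h* = (3/2)/4 = 0.3750.

On y'=λy, z=hλ:
  k1=λy_n ⇒ h·k1=z·y_n;  k2=λ(1+1/2z)y_n ⇒ h·k2=z(1+1/2z)y_n
  y_{n+1}/y_n = 1 − 1/3z + 4/3z(1+1/2z) = 1 + z + 2/3z²
  ⇒ R(z) = 1 + z + 2/3z².

Solve |R(x)|<1 on ℝ⁻.
x=-1.54: |R|=1.0411
R=1: x+2/3x²=0 ⇒ x=−3/2=-1.5000; min R=1−1/(4·2/3)=0.6250>−1
Confirm numerically:
  x=-1.437: |R|=0.93965 <1
  x=-1.090: |R|=0.70207 <1
  x=-1.005: |R|=0.66835 <1
  x=-0.706: |R|=0.62629 <1
  x=-1.613: |R|=1.12151 >1
  x=-1.544: |R|=1.04529 >1
  x=-1.528: |R|=1.02852 >1
So |R|<1 on (-1.5000, 0).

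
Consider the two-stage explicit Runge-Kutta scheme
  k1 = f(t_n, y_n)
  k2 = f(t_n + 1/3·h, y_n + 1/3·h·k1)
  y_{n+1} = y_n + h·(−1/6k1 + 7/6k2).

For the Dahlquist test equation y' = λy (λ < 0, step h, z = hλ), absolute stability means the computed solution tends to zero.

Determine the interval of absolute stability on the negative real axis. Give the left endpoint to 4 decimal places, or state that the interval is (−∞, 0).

On y'=λy, z=hλ:
  k1=λy_n ⇒ h·k1=z·y_n;  k2=λ(1+1/3z)y_n ⇒ h·k2=z(1+1/3z)y_n
  y_{n+1}/y_n = 1 − 1/6z + 7/6z(1+1/3z) = 1 + z + 7/18z²
  Hence R(z) = 1 + z + 7/18z².

Solve |R(x)|<1 on ℝ⁻.
x=-0.76: |R|=0.4646
R=1: x+7/18x²=0 ⇒ x=−18/7=-2.5714; min R=1−1/(4·7/18)=0.3571>−1
Confirm numerically:
  x=-2.312: |R|=0.76674 <1
  x=-1.868: |R|=0.48900 <1
  x=-1.372: |R|=0.36004 <1
  x=-3.144: |R|=1.70006 >1
  x=-2.949: |R|=1.43301 >1
Interval (-2.5714, 0).

(-2.5714, 0).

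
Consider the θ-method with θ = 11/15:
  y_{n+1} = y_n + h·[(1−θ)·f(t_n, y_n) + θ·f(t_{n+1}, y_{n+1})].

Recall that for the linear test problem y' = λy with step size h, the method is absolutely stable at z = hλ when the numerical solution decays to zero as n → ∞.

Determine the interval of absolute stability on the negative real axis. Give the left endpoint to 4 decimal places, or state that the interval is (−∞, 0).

interval (−∞, 0).

Test eqn y'=λy, z=hλ:
  y_{n+1} = y_n + z·[4/15·y_n + 11/15·y_{n+1}] ⇒ (1 − 11/15z)y_{n+1} = (1 + 4/15z)y_n
  Hence R(z) = (1 + 4/15z)/(1 − 11/15z).

Need |R(x)|<1, x<0.
x=-1.59: |R|=0.2659
x=-2: |R|=0.1892
x=-10: |R|=0.2000
x=-100: |R|=0.3453
θ=11/15≥1/2 ⇒ |1+4/15x|<|1−11/15x| ∀x<0 ⇒ stable on all of ℝ⁻.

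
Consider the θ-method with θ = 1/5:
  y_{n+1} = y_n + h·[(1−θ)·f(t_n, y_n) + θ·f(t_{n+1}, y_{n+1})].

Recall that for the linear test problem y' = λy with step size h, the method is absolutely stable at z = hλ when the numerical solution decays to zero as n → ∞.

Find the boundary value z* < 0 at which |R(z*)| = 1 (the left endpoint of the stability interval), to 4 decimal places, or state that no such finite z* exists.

Set f=λy, z=hλ:
  y_{n+1} = y_n + z·[4/5·y_n + 1/5·y_{n+1}] ⇒ (1 − 1/5z)y_{n+1} = (1 + 4/5z)y_n
  so R(z) = (1 + 4/5z)/(1 − 1/5z).

Boundary: |R(x)|=1, x<0.
x=-0.51: |R|=0.5372
R=−1: 1+4/5x = −1+1/5x ⇒ -3/5x=2 ⇒ x=2/(-3/5)=-3.3333
Confirm numerically:
  x=-2.327: |R|=0.58796 <1
  x=-1.970: |R|=0.41320 <1
  x=-1.363: |R|=0.07104 <1
  x=-3.919: |R|=1.19700 >1
  x=-3.682: |R|=1.12048 >1
  x=-3.676: |R|=1.11849 >1
Stable set (-3.3333, 0).

left endpoint -3.3333.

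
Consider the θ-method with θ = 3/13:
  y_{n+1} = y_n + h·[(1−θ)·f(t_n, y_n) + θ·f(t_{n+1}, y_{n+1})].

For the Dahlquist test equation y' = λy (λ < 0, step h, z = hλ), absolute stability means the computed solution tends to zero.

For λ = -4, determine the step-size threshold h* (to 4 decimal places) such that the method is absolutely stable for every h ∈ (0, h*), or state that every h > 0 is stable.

On y'=λy, z=hλ:
  y_{n+1} = y_n + z·[10/13·y_n + 3/13·y_{n+1}] ⇒ (1 − 3/13z)y_{n+1} = (1 + 10/13z)y_n
  so R(z) = (1 + 10/13z)/(1 − 3/13z).

Find x<0 with |R(x)|<1.
x=-1.65: |R|=0.1950
R=−1: 1+10/13x = −1+3/13x ⇒ -7/13x=2 ⇒ x=2/(-7/13)=-3.7143
Confirm numerically:
  x=-3.639: |R|=0.97797 <1
  x=-2.817: |R|=0.70719 <1
  x=-1.763: |R|=0.25316 <1
  x=-3.745: |R|=1.00887 >1
  x=-3.743: |R|=1.00830 >1
Stable set (-3.7143, 0).

(-3.7143,0); λ=-4 ⇒ h* = (26/7)/4 = 0.9286.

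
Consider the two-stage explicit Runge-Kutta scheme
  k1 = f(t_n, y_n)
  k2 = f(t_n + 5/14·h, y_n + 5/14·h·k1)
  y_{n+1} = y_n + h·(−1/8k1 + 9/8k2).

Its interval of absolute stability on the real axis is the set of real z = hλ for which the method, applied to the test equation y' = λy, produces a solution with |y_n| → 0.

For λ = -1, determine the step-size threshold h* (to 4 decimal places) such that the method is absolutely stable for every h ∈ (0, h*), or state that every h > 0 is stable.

(-2.4889,0); λ=-1 ⇒ h* = (112/45)/1 = 2.4889.

Test eqn y'=λy, z=hλ:
  k1=λy_n ⇒ h·k1=z·y_n;  k2=λ(1+5/14z)y_n ⇒ h·k2=z(1+5/14z)y_n
  y_{n+1}/y_n = 1 − 1/8z + 9/8z(1+5/14z) = 1 + z + 45/112z²
  so R(z) = 1 + z + 45/112z².

Solve |R(x)|<1 on ℝ⁻.
x=-0.67: |R|=0.5104
R=1: x+45/112x²=0 ⇒ x=−112/45=-2.4889; min R=1−1/(4·45/112)=0.3778>−1
Confirm numerically:
  x=-1.685: |R|=0.45576 <1
  x=-1.474: |R|=0.39895 <1
  x=-1.372: |R|=0.38431 <1
  x=-1.112: |R|=0.38483 <1
  x=-2.747: |R|=1.28488 >1
  x=-2.590: |R|=1.10522 >1
Stable set (-2.4889, 0).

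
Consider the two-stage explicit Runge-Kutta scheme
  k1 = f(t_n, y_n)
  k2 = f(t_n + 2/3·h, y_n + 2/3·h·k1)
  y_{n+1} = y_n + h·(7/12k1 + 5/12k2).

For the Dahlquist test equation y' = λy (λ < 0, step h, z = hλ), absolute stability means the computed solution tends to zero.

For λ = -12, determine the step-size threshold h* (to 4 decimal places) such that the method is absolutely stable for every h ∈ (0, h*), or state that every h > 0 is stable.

With y'=λy (z=hλ):
  k1=λy_n ⇒ h·k1=z·y_n;  k2=λ(1+2/3z)y_n ⇒ h·k2=z(1+2/3z)y_n
  y_{n+1}/y_n = 1 + 7/12z + 5/12z(1+2/3z) = 1 + z + 5/18z²
  Hence R(z) = 1 + z + 5/18z².

Boundary: |R(x)|=1, x<0.
x=-1.8: |R|=0.1000
R=1: x+5/18x²=0 ⇒ x=−18/5=-3.6000; min R=1−1/(4·5/18)=0.1000>−1
Confirm numerically:
  x=-3.532: |R|=0.93328 <1
  x=-3.329: |R|=0.74940 <1
  x=-1.703: |R|=0.10261 <1
  x=-4.157: |R|=1.64318 >1
  x=-4.002: |R|=1.44689 >1
  x=-3.833: |R|=1.24808 >1
Interval (-3.6000, 0).

(-3.6000,0); λ=-12 ⇒ h* = (18/5)/12 = 0.3000.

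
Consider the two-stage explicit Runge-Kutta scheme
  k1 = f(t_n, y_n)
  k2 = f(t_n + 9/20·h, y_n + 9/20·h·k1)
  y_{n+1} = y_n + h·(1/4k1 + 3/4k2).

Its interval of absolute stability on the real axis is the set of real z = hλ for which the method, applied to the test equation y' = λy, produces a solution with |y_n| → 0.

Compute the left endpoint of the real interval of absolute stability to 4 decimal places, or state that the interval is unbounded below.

On y'=λy, z=hλ:
  k1=λy_n ⇒ h·k1=z·y_n;  k2=λ(1+9/20z)y_n ⇒ h·k2=z(1+9/20z)y_n
  y_{n+1}/y_n = 1 + 1/4z + 3/4z(1+9/20z) = 1 + z + 27/80z²
  ⇒ R(z) = 1 + z + 27/80z².

Need |R(x)|<1, x<0.
x=-1.69: |R|=0.2739
R=1: x+27/80x²=0 ⇒ x=−80/27=-2.9630; min R=1−1/(4·27/80)=0.2593>−1
Confirm numerically:
  x=-2.893: |R|=0.93169 <1
  x=-1.250: |R|=0.27734 <1
  x=-1.236: |R|=0.27960 <1
  x=-3.488: |R|=1.61807 >1
  x=-3.335: |R|=1.41875 >1
  x=-3.024: |R|=1.06229 >1
Interval (-2.9630, 0).

left endpoint -2.9630.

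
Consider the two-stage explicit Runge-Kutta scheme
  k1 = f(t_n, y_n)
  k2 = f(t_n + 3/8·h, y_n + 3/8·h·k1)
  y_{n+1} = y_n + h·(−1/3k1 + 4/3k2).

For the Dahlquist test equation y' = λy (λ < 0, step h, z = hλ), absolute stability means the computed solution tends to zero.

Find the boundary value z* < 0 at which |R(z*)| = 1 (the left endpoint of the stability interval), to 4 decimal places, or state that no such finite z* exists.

z* = -2.0000.

Set f=λy, z=hλ:
  k1=λy_n ⇒ h·k1=z·y_n;  k2=λ(1+3/8z)y_n ⇒ h·k2=z(1+3/8z)y_n
  y_{n+1}/y_n = 1 − 1/3z + 4/3z(1+3/8z) = 1 + z + 1/2z²
  ⇒ R(z) = 1 + z + 1/2z².

Boundary: |R(x)|=1, x<0.
x=-0.67: |R|=0.5544
R=1: x+1/2x²=0 ⇒ x=−2=-2.0000; min R=1−1/(4·1/2)=0.5000>−1
Confirm numerically:
  x=-1.701: |R|=0.74570 <1
  x=-1.483: |R|=0.61664 <1
  x=-1.194: |R|=0.51882 <1
  x=-2.511: |R|=1.64156 >1
  x=-2.069: |R|=1.07138 >1
  x=-2.057: |R|=1.05862 >1
Interval (-2.0000, 0).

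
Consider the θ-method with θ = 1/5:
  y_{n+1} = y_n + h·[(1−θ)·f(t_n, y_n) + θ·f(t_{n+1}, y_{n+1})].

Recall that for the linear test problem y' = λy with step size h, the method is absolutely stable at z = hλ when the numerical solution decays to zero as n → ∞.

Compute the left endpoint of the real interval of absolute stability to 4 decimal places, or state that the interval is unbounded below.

On y'=λy, z=hλ:
  y_{n+1} = y_n + z·[4/5·y_n + 1/5·y_{n+1}] ⇒ (1 − 1/5z)y_{n+1} = (1 + 4/5z)y_n
  R(z) = (1 + 4/5z)/(1 − 1/5z).

Need |R(x)|<1, x<0.
x=-1.68: |R|=0.2575
R=−1: 1+4/5x = −1+1/5x ⇒ -3/5x=2 ⇒ x=2/(-3/5)=-3.3333
Confirm numerically:
  x=-2.808: |R|=0.79816 <1
  x=-2.164: |R|=0.51033 <1
  x=-2.010: |R|=0.43367 <1
  x=-1.606: |R|=0.21556 <1
  x=-3.552: |R|=1.07671 >1
  x=-3.544: |R|=1.07397 >1
  x=-3.423: |R|=1.03194 >1
So |R|<1 on (-3.3333, 0).

z* = -3.3333.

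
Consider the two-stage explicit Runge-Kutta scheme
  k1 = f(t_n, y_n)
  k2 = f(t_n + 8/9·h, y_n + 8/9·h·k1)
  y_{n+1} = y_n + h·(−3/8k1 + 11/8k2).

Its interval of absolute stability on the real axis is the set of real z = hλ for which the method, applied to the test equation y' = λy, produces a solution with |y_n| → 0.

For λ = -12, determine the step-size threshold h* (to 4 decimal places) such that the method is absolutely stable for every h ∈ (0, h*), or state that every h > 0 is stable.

(-0.8182,0); λ=-12 ⇒ h* = (9/11)/12 = 0.0682.

With y'=λy (z=hλ):
  k1=λy_n ⇒ h·k1=z·y_n;  k2=λ(1+8/9z)y_n ⇒ h·k2=z(1+8/9z)y_n
  y_{n+1}/y_n = 1 − 3/8z + 11/8z(1+8/9z) = 1 + z + 11/9z²
  R(z) = 1 + z + 11/9z².

Find x<0 with |R(x)|<1.
x=-1.34: |R|=1.8546
R=1: x+11/9x²=0 ⇒ x=−9/11=-0.8182; min R=1−1/(4·11/9)=0.7955>−1
Confirm numerically:
  x=-0.742: |R|=0.93091 <1
  x=-0.632: |R|=0.85618 <1
  x=-0.441: |R|=0.79670 <1
  x=-1.262: |R|=1.68456 >1
  x=-1.115: |R|=1.40450 >1
  x=-0.908: |R|=1.09968 >1
So |R|<1 on (-0.8182, 0).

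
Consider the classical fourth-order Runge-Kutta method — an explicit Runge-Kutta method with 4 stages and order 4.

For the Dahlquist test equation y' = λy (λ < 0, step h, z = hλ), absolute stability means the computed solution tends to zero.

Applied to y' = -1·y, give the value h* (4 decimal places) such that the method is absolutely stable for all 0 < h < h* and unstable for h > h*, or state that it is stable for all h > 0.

(-2.7853,0); λ=-1 ⇒ h* = 2.7853.

With y'=λy (z=hλ):
  order 4, 4-stage ⇒ R(z)=1+z+z^2/2+z^3/6+z^4/24
  (e.g. R(-1.49)=0.27409, |R|=0.27409)

Need |R(x)|<1, x<0.
x=-1.49: |R|=0.2741
|R(-2.82)|=1.0536 |R(-1.91)|=0.3073 |R(-0.97)|=0.3852
Bisect:
  x_lo=-3.2665 |R|=2.0034  x_hi=-0.3542 |R|=0.7018
  mid=-1.81037 |R|=0.28702 →hi
  mid=-2.53845 |R|=0.68730 →hi
  mid=-2.90249 |R|=1.19156 →lo
  mid=-2.72047 |R|=0.90659 →hi
  mid=-2.81148 |R|=1.04021 →lo
  mid=-2.76598 |R|=0.97126 →hi
  mid=-2.78873 |R|=1.00519 →lo
  ...
  [-2.78535,-2.78517] ⇒ x*=-2.7853
So |R|<1 on (-2.7853, 0).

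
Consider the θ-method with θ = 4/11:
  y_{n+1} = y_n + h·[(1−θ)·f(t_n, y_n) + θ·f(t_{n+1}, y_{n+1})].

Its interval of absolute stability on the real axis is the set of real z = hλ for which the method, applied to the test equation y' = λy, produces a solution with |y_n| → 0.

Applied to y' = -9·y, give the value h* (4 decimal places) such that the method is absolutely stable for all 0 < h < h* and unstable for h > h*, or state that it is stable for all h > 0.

Set f=λy, z=hλ:
  y_{n+1} = y_n + z·[7/11·y_n + 4/11·y_{n+1}] ⇒ (1 − 4/11z)y_{n+1} = (1 + 7/11z)y_n
  Hence R(z) = (1 + 7/11z)/(1 − 4/11z).

Find x<0 with |R(x)|<1.
x=-1.13: |R|=0.1991
R=−1: 1+7/11x = −1+4/11x ⇒ -3/11x=2 ⇒ x=2/(-3/11)=-7.3333
Confirm numerically:
  x=-6.847: |R|=0.96199 <1
  x=-6.509: |R|=0.93323 <1
  x=-5.194: |R|=0.79802 <1
  x=-4.721: |R|=0.73775 <1
  x=-7.851: |R|=1.03662 >1
  x=-7.614: |R|=1.02031 >1
  x=-7.525: |R|=1.01399 >1
Stable set (-7.3333, 0).

(-7.3333,0); λ=-9 ⇒ h* = (22/3)/9 = 0.8148.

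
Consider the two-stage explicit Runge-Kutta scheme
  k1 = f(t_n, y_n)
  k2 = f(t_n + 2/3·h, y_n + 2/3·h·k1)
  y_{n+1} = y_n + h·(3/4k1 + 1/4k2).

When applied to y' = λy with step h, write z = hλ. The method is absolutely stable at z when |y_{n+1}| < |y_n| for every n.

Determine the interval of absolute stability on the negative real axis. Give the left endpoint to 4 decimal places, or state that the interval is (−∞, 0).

z∈(-6.0000,0).

Set f=λy, z=hλ:
  k1=λy_n ⇒ h·k1=z·y_n;  k2=λ(1+2/3z)y_n ⇒ h·k2=z(1+2/3z)y_n
  y_{n+1}/y_n = 1 + 3/4z + 1/4z(1+2/3z) = 1 + z + 1/6z²
  Hence R(z) = 1 + z + 1/6z².

Need |R(x)|<1, x<0.
x=-0.85: |R|=0.2704
R=1: x+1/6x²=0 ⇒ x=−6=-6.0000; min R=1−1/(4·1/6)=-0.5000>−1
Confirm numerically:
  x=-5.885: |R|=0.88720 <1
  x=-5.211: |R|=0.31475 <1
  x=-4.287: |R|=0.22394 <1
  x=-4.013: |R|=0.32897 <1
  x=-6.382: |R|=1.40632 >1
  x=-6.105: |R|=1.10684 >1
Stable set (-6.0000, 0).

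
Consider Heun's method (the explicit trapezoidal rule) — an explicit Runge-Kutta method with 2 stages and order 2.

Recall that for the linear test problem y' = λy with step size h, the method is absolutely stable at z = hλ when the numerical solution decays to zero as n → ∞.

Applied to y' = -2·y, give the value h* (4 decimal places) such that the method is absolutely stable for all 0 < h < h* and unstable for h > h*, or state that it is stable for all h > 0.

(-2.0000,0); λ=-2 ⇒ h* = 1.0000.

Test eqn y'=λy, z=hλ:
  order 2, 2-stage ⇒ R(z)=1+z+z^2/2
  (e.g. R(-1.72)=0.75920, |R|=0.75920)

Need |R(x)|<1, x<0.
x=-1.72: |R|=0.7592
|R(-2.36)|=1.4248 |R(-2.27)|=1.3064 |R(-1.67)|=0.7244
Bisect:
  x_lo=-2.4398 |R|=1.5365  x_hi=-0.2713 |R|=0.7655
  mid=-1.35555 |R|=0.56321 →hi
  mid=-1.89766 |R|=0.90290 →hi
  mid=-2.16872 |R|=1.18295 →lo
  mid=-2.03319 |R|=1.03374 →lo
  mid=-1.96542 |R|=0.96602 →hi
  mid=-1.99931 |R|=0.99931 →hi
  mid=-2.01625 |R|=1.01638 →lo
  ...
  [-2.00010,-1.99997] ⇒ x*=-2.0000
Stable set (-2.0000, 0).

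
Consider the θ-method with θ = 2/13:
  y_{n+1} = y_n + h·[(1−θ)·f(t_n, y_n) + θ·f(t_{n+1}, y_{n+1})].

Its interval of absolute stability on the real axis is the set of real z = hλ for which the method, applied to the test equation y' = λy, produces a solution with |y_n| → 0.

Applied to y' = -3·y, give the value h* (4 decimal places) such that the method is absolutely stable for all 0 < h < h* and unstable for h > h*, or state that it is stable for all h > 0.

(-2.8889,0); λ=-3 ⇒ h* = (26/9)/3 = 0.9630.

With y'=λy (z=hλ):
  y_{n+1} = y_n + z·[11/13·y_n + 2/13·y_{n+1}] ⇒ (1 − 2/13z)y_{n+1} = (1 + 11/13z)y_n
  so R(z) = (1 + 11/13z)/(1 − 2/13z).

Solve |R(x)|<1 on ℝ⁻.
x=-0.56: |R|=0.4844
R=−1: 1+11/13x = −1+2/13x ⇒ -9/13x=2 ⇒ x=2/(-9/13)=-2.8889
Confirm numerically:
  x=-2.500: |R|=0.80556 <1
  x=-2.075: |R|=0.57289 <1
  x=-1.747: |R|=0.37692 <1
  x=-1.233: |R|=0.03640 <1
  x=-3.447: |R|=1.25249 >1
  x=-3.445: |R|=1.25163 >1
Interval (-2.8889, 0).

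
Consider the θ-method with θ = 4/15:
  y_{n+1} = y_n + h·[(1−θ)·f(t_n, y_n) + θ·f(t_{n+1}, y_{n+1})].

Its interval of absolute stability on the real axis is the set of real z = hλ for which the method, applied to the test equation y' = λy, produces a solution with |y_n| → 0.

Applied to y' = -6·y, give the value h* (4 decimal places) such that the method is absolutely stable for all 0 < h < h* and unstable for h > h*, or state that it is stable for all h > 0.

Set f=λy, z=hλ:
  y_{n+1} = y_n + z·[11/15·y_n + 4/15·y_{n+1}] ⇒ (1 − 4/15z)y_{n+1} = (1 + 11/15z)y_n
  ⇒ R(z) = (1 + 11/15z)/(1 − 4/15z).

Boundary: |R(x)|=1, x<0.
x=-0.54: |R|=0.5280
R=−1: 1+11/15x = −1+4/15x ⇒ -7/15x=2 ⇒ x=2/(-7/15)=-4.2857
Confirm numerically:
  x=-4.195: |R|=0.98002 <1
  x=-2.519: |R|=0.50682 <1
  x=-2.197: |R|=0.38536 <1
  x=-4.782: |R|=1.10179 >1
  x=-4.430: |R|=1.03087 >1
Stable set (-4.2857, 0).

(-4.2857,0); λ=-6 ⇒ h* = (30/7)/6 = 0.7143.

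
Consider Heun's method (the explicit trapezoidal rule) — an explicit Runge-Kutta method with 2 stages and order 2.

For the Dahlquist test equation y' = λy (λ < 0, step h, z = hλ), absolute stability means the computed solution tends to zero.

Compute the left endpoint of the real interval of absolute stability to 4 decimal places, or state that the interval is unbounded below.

left endpoint -2.0000.

Set f=λy, z=hλ:
  order 2, 2-stage ⇒ R(z)=1+z+z^2/2
  (e.g. R(-0.66)=0.55780, |R|=0.55780)

Find x<0 with |R(x)|<1.
x=-0.66: |R|=0.5578
|R(-2.19)|=1.2080 |R(-1.79)|=0.8121 |R(-0.98)|=0.5002
Bisect:
  x_lo=-2.5131 |R|=1.6447  x_hi=-0.3878 |R|=0.6874
  mid=-1.45047 |R|=0.60146 →hi
  mid=-1.98178 |R|=0.98195 →hi
  mid=-2.24744 |R|=1.27805 →lo
  mid=-2.11461 |R|=1.12118 →lo
  mid=-2.04820 |R|=1.04936 →lo
  mid=-2.01499 |R|=1.01510 →lo
  mid=-1.99838 |R|=0.99839 →hi
  mid=-2.00669 |R|=1.00671 →lo
  mid=-2.00254 |R|=1.00254 →lo
  mid=-2.00046 |R|=1.00046 →lo
  ...
  [-2.00007,-1.99994] ⇒ x*=-2.0000
Stable set (-2.0000, 0).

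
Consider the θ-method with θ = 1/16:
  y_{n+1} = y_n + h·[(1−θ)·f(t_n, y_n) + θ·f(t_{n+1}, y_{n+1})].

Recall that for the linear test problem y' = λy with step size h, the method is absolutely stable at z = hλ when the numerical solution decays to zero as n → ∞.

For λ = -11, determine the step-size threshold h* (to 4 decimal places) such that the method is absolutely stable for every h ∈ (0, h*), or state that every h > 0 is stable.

Set f=λy, z=hλ:
  y_{n+1} = y_n + z·[15/16·y_n + 1/16·y_{n+1}] ⇒ (1 − 1/16z)y_{n+1} = (1 + 15/16z)y_n
  R(z) = (1 + 15/16z)/(1 − 1/16z).

Solve |R(x)|<1 on ℝ⁻.
x=-1.55: |R|=0.4131
R=−1: 1+15/16x = −1+1/16x ⇒ -7/8x=2 ⇒ x=2/(-7/8)=-2.2857
Confirm numerically:
  x=-1.748: |R|=0.57584 <1
  x=-1.716: |R|=0.54979 <1
  x=-1.515: |R|=0.38396 <1
  x=-1.072: |R|=0.00469 <1
  x=-2.840: |R|=1.41189 >1
  x=-2.828: |R|=1.40323 >1
Stable set (-2.2857, 0).

(-2.2857,0); λ=-11 ⇒ h* = (16/7)/11 = 0.2078.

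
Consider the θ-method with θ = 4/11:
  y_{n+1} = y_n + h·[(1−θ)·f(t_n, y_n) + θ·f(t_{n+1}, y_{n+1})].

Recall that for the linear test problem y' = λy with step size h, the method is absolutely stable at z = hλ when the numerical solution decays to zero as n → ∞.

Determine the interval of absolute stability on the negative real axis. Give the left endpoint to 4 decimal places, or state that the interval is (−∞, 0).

z∈(-7.3333,0).

Test eqn y'=λy, z=hλ:
  y_{n+1} = y_n + z·[7/11·y_n + 4/11·y_{n+1}] ⇒ (1 − 4/11z)y_{n+1} = (1 + 7/11z)y_n
  Hence R(z) = (1 + 7/11z)/(1 − 4/11z).

Find x<0 with |R(x)|<1.
x=-1.18: |R|=0.1743
R=−1: 1+7/11x = −1+4/11x ⇒ -3/11x=2 ⇒ x=2/(-3/11)=-7.3333
Confirm numerically:
  x=-5.475: |R|=0.83055 <1
  x=-5.453: |R|=0.82808 <1
  x=-4.400: |R|=0.69231 <1
  x=-3.063: |R|=0.44904 <1
  x=-7.707: |R|=1.02680 >1
  x=-7.655: |R|=1.02319 >1
  x=-7.577: |R|=1.01770 >1
Stable set (-7.3333, 0).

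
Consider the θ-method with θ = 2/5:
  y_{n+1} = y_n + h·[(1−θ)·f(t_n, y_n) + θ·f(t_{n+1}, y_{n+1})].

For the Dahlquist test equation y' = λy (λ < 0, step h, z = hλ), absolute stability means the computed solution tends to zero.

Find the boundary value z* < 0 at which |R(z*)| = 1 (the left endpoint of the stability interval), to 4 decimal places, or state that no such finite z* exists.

On y'=λy, z=hλ:
  y_{n+1} = y_n + z·[3/5·y_n + 2/5·y_{n+1}] ⇒ (1 − 2/5z)y_{n+1} = (1 + 3/5z)y_n
  Hence R(z) = (1 + 3/5z)/(1 − 2/5z).

Need |R(x)|<1, x<0.
x=-1.21: |R|=0.1846
R=−1: 1+3/5x = −1+2/5x ⇒ -1/5x=2 ⇒ x=2/(-1/5)=-10.0000
Confirm numerically:
  x=-9.789: |R|=0.99142 <1
  x=-6.407: |R|=0.79830 <1
  x=-4.417: |R|=0.59643 <1
  x=-10.468: |R|=1.01804 >1
  x=-10.195: |R|=1.00768 >1
  x=-10.123: |R|=1.00487 >1
Interval (-10.0000, 0).

z* = -10.0000.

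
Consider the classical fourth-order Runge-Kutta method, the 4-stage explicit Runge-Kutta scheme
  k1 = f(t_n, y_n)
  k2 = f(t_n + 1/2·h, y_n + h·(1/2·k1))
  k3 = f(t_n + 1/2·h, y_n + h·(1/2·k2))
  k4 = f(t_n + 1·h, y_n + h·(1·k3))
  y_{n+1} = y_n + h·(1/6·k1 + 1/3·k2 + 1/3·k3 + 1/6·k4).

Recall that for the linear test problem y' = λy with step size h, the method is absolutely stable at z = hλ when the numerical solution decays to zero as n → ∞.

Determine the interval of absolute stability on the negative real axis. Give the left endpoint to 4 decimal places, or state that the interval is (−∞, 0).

Test eqn y'=λy, z=hλ:
  order 4, 4-stage ⇒ R(z)=1+z+z^2/2+z^3/6+z^4/24
  (e.g. R(-1.03)=0.36523, |R|=0.36523)

Boundary: |R(x)|=1, x<0.
x=-1.03: |R|=0.3652
|R(-1.33)|=0.2927 |R(-1.12)|=0.3386 |R(-0.84)|=0.4348
Bisect:
  x_lo=-3.2472 |R|=1.9509  x_hi=-0.2738 |R|=0.7605
  mid=-1.76051 |R|=0.28003 →hi
  mid=-2.50385 |R|=0.65222 →hi
  mid=-2.87552 |R|=1.14478 →lo
  mid=-2.68969 |R|=0.86517 →hi
  mid=-2.78260 |R|=0.99595 →hi
  mid=-2.82906 |R|=1.06802 →lo
  mid=-2.80583 |R|=1.03141 →lo
  mid=-2.79422 |R|=1.01354 →lo
  mid=-2.78841 |R|=1.00471 →lo
  ...
  [-2.78533,-2.78514] ⇒ x*=-2.7853
Stable set (-2.7853, 0).

(-2.7853, 0).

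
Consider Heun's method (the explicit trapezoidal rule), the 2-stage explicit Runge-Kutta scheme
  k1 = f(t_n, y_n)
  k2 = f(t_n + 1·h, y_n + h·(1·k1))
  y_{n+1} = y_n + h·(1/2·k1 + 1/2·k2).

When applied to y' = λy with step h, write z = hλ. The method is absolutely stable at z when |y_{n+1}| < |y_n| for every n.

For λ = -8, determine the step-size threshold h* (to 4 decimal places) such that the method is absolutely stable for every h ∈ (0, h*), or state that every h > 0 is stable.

(-2.0000,0); λ=-8 ⇒ h* = 0.2500.

On y'=λy, z=hλ:
  order 2, 2-stage ⇒ R(z)=1+z+z^2/2
  (e.g. R(-1.07)=0.50245, |R|=0.50245)

Need |R(x)|<1, x<0.
x=-1.07: |R|=0.5025
|R(-2.14)|=1.1498 |R(-1.61)|=0.6861 |R(-1.08)|=0.5032
Bisect:
  x_lo=-2.7219 |R|=1.9825  x_hi=-0.2542 |R|=0.7781
  mid=-1.48805 |R|=0.61909 →hi
  mid=-2.10499 |R|=1.11050 →lo
  mid=-1.79652 |R|=0.81722 →hi
  mid=-1.95075 |R|=0.95196 →hi
  mid=-2.02787 |R|=1.02826 →lo
  mid=-1.98931 |R|=0.98937 →hi
  mid=-2.00859 |R|=1.00863 →lo
  mid=-1.99895 |R|=0.99895 →hi
  ...
  [-2.00000,-1.99985] ⇒ x*=-2.0000
So |R|<1 on (-2.0000, 0).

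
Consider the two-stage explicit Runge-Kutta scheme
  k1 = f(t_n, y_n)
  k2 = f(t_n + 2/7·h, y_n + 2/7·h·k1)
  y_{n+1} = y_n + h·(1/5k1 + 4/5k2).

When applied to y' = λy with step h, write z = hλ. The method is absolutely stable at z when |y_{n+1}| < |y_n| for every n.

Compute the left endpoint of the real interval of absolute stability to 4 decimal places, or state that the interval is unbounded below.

left endpoint -4.3750.

With y'=λy (z=hλ):
  k1=λy_n ⇒ h·k1=z·y_n;  k2=λ(1+2/7z)y_n ⇒ h·k2=z(1+2/7z)y_n
  y_{n+1}/y_n = 1 + 1/5z + 4/5z(1+2/7z) = 1 + z + 8/35z²
  ⇒ R(z) = 1 + z + 8/35z².

Solve |R(x)|<1 on ℝ⁻.
x=-0.71: |R|=0.4052
R=1: x+8/35x²=0 ⇒ x=−35/8=-4.3750; min R=1−1/(4·8/35)=-0.0938>−1
Confirm numerically:
  x=-4.140: |R|=0.77762 <1
  x=-3.695: |R|=0.42569 <1
  x=-3.542: |R|=0.32560 <1
  x=-3.401: |R|=0.24284 <1
  x=-4.895: |R|=1.58181 >1
  x=-4.839: |R|=1.51321 >1
  x=-4.641: |R|=1.28217 >1
Interval (-4.3750, 0).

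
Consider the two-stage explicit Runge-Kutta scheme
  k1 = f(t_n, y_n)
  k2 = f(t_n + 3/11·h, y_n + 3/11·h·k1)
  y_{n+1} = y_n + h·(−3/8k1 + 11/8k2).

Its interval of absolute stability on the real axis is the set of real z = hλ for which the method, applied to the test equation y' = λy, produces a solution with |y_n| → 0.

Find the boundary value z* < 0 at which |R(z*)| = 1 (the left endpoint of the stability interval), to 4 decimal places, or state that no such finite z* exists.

Test eqn y'=λy, z=hλ:
  k1=λy_n ⇒ h·k1=z·y_n;  k2=λ(1+3/11z)y_n ⇒ h·k2=z(1+3/11z)y_n
  y_{n+1}/y_n = 1 − 3/8z + 11/8z(1+3/11z) = 1 + z + 3/8z²
  so R(z) = 1 + z + 3/8z².

Boundary: |R(x)|=1, x<0.
x=-0.36: |R|=0.6886
R=1: x+3/8x²=0 ⇒ x=−8/3=-2.6667; min R=1−1/(4·3/8)=0.3333>−1
Confirm numerically:
  x=-2.461: |R|=0.81020 <1
  x=-2.187: |R|=0.60661 <1
  x=-1.831: |R|=0.42621 <1
  x=-1.188: |R|=0.34125 <1
  x=-3.046: |R|=1.43329 >1
  x=-2.883: |R|=1.23388 >1
So |R|<1 on (-2.6667, 0).

z* = -2.6667.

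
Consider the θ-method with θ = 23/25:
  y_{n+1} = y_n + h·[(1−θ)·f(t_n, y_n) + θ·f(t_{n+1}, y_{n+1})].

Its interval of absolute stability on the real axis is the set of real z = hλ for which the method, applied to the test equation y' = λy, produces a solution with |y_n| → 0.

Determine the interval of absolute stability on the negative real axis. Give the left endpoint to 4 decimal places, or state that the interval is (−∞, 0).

On y'=λy, z=hλ:
  y_{n+1} = y_n + z·[2/25·y_n + 23/25·y_{n+1}] ⇒ (1 − 23/25z)y_{n+1} = (1 + 2/25z)y_n
  so R(z) = (1 + 2/25z)/(1 − 23/25z).

Need |R(x)|<1, x<0.
x=-0.56: |R|=0.6304
x=-2: |R|=0.2958
x=-10: |R|=0.0196
x=-100: |R|=0.0753
θ=23/25≥1/2 ⇒ |1+2/25x|<|1−23/25x| ∀x<0 ⇒ interval (−∞,0).

(−∞, 0) — no finite endpoint.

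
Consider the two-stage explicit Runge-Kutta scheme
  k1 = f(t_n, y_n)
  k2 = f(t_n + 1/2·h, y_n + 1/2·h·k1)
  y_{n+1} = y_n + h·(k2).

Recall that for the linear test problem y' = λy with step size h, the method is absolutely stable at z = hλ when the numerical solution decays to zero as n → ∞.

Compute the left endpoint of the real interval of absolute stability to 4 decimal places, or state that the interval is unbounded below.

left endpoint -2.0000.

On y'=λy, z=hλ:
  k1=λy_n ⇒ h·k1=z·y_n;  k2=λ(1+1/2z)y_n ⇒ h·k2=z(1+1/2z)y_n
  y_{n+1}/y_n = 1 + z(1+1/2z) = 1 + z + 1/2z²
  so R(z) = 1 + z + 1/2z².

Boundary: |R(x)|=1, x<0.
x=-1.67: |R|=0.7244
R=1: x+1/2x²=0 ⇒ x=−2=-2.0000; min R=1−1/(4·1/2)=0.5000>−1
Confirm numerically:
  x=-1.912: |R|=0.91587 <1
  x=-1.579: |R|=0.66762 <1
  x=-1.017: |R|=0.50014 <1
  x=-0.972: |R|=0.50039 <1
  x=-2.324: |R|=1.37649 >1
  x=-2.239: |R|=1.26756 >1
So |R|<1 on (-2.0000, 0).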